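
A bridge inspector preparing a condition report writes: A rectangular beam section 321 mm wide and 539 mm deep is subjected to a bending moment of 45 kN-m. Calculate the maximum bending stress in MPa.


I = b * h^3 / 12 = 321 * 539^3 / 12 = 4188804408.25 mm^4
y = h / 2 = 539 / 2 = 269.5 mm
M = 45 kN-m = 45000000.0 N-mm
sigma = M * y / I = 45000000.0 * 269.5 / 4188804408.25
= 2.9 MPa

2.9 MPa


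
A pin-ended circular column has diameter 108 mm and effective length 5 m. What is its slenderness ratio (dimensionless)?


Radius of gyration r = d / 4 = 108 / 4 = 27.0 mm
L_eff = 5000.0 mm
Slenderness ratio = L / r = 5000.0 / 27.0 = 185.19 (dimensionless)

185.19 (dimensionless)


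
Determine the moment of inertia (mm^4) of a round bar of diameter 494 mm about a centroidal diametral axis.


r = d / 2 = 494 / 2 = 247.0 mm
I = pi * r^4 / 4 = pi * 247.0^4 / 4
= 2923328996.8 mm^4

2923328996.8 mm^4


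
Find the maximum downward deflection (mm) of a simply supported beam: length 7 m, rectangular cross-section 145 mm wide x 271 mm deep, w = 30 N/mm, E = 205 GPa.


I = 145 * 271^3 / 12 = 240488674.58 mm^4
L = 7000.0 mm, w = 30 N/mm, E = 205000.0 MPa
delta = 5 * w * L^4 / (384 * E * I)
= 5 * 30 * 7000.0^4 / (384 * 205000.0 * 240488674.58)
= 19.0241 mm

19.0241 mm


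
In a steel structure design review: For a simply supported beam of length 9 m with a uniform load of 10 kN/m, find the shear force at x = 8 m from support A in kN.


R_A = w * L / 2 = 10 * 9 / 2 = 45.0 kN
V(x) = R_A - w * x = 45.0 - 10 * 8
= -35.0 kN

-35.0 kN


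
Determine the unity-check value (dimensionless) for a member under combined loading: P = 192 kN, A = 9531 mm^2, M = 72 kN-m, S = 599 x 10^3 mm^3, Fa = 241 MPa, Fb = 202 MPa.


f_a = P / A = 192000.0 / 9531 = 20.1448 MPa
f_b = M / S = 72000000.0 / 599000.0 = 120.2003 MPa
Ratio = f_a / Fa + f_b / Fb
= 20.1448 / 241 + 120.2003 / 202
= 0.6786 (dimensionless)

0.6786 (dimensionless)


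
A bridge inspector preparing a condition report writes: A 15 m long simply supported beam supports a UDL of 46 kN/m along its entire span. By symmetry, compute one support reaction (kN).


Total load = w * L = 46 * 15 = 690 kN
By symmetry, each reaction R = total / 2 = 690 / 2 = 345.0 kN

345.0 kN


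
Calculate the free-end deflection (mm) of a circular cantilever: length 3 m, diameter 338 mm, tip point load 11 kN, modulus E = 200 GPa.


I = pi * d^4 / 64 = pi * 338^4 / 64 = 640673410.1 mm^4
L = 3000.0 mm, P = 11000.0 N, E = 200000.0 MPa
delta = P * L^3 / (3 * E * I)
= 11000.0 * 3000.0^3 / (3 * 200000.0 * 640673410.1)
= 0.7726 mm

0.7726 mm


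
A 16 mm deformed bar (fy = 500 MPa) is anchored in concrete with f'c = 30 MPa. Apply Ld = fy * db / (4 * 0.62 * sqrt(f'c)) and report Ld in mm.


Ld = (fy * db) / (4 * 0.62 * sqrt(f'c))
= (500 * 16) / (4 * 0.62 * sqrt(30))
= 8000 / 13.5835
= 588.95 mm

588.95 mm


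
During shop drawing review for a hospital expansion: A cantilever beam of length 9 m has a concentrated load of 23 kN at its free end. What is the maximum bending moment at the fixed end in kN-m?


For a cantilever with a point load at the free end:
M_max = P * L = 23 * 9 = 207 kN-m

207 kN-m


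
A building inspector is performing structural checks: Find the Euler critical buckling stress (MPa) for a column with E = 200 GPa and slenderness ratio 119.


sigma_cr = pi^2 * E / lambda^2
= 9.8696 * 200000.0 / 119^2
= 9.8696 * 200000.0 / 14161
= 139.3913 MPa

139.3913 MPa


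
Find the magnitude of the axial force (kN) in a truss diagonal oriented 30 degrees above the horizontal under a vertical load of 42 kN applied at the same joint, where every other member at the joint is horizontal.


At the joint, only the diagonal has a vertical component, so vertical equilibrium gives:
F * sin(30) = 42
F = 42 / sin(30)
= 42 / 0.5
= 84.0 kN

84.0 kN


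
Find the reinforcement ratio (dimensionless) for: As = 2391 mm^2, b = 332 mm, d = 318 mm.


rho = As / (b * d)
= 2391 / (332 * 318)
= 2391 / 105576
= 0.022647 (dimensionless)

0.022647 (dimensionless)


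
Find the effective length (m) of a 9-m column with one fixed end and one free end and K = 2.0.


L_eff = K * L
= 2.0 * 9
= 18.0 m

18.0 m


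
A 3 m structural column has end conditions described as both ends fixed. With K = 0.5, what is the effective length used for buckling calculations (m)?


L_eff = K * L
= 0.5 * 3
= 1.5 m

1.5 m


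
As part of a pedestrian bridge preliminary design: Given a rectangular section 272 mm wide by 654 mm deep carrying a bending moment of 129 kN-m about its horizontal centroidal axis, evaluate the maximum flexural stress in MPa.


I = b * h^3 / 12 = 272 * 654^3 / 12 = 6340461984.0 mm^4
y = h / 2 = 654 / 2 = 327.0 mm
M = 129 kN-m = 129000000.0 N-mm
sigma = M * y / I = 129000000.0 * 327.0 / 6340461984.0
= 6.65 MPa

6.65 MPa


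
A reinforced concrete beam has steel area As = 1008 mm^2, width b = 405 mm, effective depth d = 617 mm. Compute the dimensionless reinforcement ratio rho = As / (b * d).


rho = As / (b * d)
= 1008 / (405 * 617)
= 1008 / 249885
= 0.004034 (dimensionless)

0.004034 (dimensionless)


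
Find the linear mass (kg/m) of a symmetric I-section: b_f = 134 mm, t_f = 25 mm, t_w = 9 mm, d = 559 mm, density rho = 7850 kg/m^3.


A_flanges = 2 * 134 * 25 = 6700 mm^2
A_web = (559 - 2 * 25) * 9 = 4581 mm^2
A_total = 6700 + 4581 = 11281 mm^2 = 0.011281 m^2
Weight = rho * A = 7850 * 0.011281 = 88.5559 kg/m

88.5559 kg/m


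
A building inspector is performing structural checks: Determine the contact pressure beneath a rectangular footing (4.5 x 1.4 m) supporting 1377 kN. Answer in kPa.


A = 4.5 * 1.4 = 6.3 m^2
q = P / A = 1377 / 6.3
= 218.5714 kPa

218.5714 kPa


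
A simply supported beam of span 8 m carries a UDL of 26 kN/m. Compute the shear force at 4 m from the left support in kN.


R_A = w * L / 2 = 26 * 8 / 2 = 104.0 kN
V(x) = R_A - w * x = 104.0 - 26 * 4
= 0.0 kN

0.0 kN


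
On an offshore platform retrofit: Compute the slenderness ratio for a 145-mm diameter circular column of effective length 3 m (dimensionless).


Radius of gyration r = d / 4 = 145 / 4 = 36.25 mm
L_eff = 3000.0 mm
Slenderness ratio = L / r = 3000.0 / 36.25 = 82.76 (dimensionless)

82.76 (dimensionless)


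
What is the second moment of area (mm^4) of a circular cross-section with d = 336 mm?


r = d / 2 = 336 / 2 = 168.0 mm
I = pi * r^4 / 4 = pi * 168.0^4 / 4
= 625643602.8 mm^4

625643602.8 mm^4


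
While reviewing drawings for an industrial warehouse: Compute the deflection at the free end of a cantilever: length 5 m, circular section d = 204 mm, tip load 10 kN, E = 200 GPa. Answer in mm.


I = pi * d^4 / 64 = pi * 204^4 / 64 = 85014023.05 mm^4
L = 5000.0 mm, P = 10000.0 N, E = 200000.0 MPa
delta = P * L^3 / (3 * E * I)
= 10000.0 * 5000.0^3 / (3 * 200000.0 * 85014023.05)
= 24.5058 mm

24.5058 mm


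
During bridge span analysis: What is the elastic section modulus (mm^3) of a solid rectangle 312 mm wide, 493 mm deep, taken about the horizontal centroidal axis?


S = b * h^2 / 6
= 312 * 493^2 / 6
= 312 * 243049 / 6
= 12638548.0 mm^3

12638548.0 mm^3


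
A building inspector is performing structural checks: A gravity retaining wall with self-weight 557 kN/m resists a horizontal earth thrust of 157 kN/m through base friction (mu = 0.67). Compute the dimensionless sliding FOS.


Resisting force = mu * W = 0.67 * 557 = 373.19 kN/m
FOS = Resisting / Driving = 373.19 / 157
= 2.377 (dimensionless)

2.377 (dimensionless)


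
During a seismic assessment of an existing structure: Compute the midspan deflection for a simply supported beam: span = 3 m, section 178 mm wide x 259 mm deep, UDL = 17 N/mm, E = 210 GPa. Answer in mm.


I = 178 * 259^3 / 12 = 257714021.83 mm^4
L = 3000.0 mm, w = 17 N/mm, E = 210000.0 MPa
delta = 5 * w * L^4 / (384 * E * I)
= 5 * 17 * 3000.0^4 / (384 * 210000.0 * 257714021.83)
= 0.3313 mm

0.3313 mm


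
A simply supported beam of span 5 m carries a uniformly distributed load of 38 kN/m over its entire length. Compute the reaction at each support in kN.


Total load = w * L = 38 * 5 = 190 kN
By symmetry, each reaction R = total / 2 = 190 / 2 = 95.0 kN

95.0 kN


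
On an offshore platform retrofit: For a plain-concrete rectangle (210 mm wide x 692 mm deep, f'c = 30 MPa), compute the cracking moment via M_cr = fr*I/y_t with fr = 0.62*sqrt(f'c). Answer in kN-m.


fr = 0.62 * sqrt(30) = 0.62 * 5.4772 = 3.3959 MPa
I = 210 * 692^3 / 12 = 5799043040.0 mm^4
y_t = 346.0 mm
M_cr = fr * I / y_t = 3.3959 * 5799043040.0 / 346.0 N-mm
= 56.9158 kN-m

56.9158 kN-m


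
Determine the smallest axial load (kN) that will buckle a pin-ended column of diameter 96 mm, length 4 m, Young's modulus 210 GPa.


I = pi * d^4 / 64 = 4169220.18 mm^4
L = 4000.0 mm
P_cr = pi^2 * E * I / L^2
= 9.8696 * 210000.0 * 4169220.18 / 4000.0^2
= 540074.77 N = 540.0748 kN

540.0748 kN


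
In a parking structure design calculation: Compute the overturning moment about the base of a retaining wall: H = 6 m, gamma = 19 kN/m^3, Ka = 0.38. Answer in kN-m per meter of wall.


Pa = 0.5 * Ka * gamma * H^2
= 0.5 * 0.38 * 19 * 6^2
= 129.96 kN/m
Arm = H / 3 = 6 / 3 = 2.0 m
Mo = Pa * arm = Pa * H / 3 = 129.96 * 6 / 3 = 259.92 kN-m/m

259.92 kN-m/m


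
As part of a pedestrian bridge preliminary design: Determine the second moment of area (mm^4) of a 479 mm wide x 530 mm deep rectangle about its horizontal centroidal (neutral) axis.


I = b * h^3 / 12
= 479 * 530^3 / 12
= 479 * 148877000 / 12
= 5942673583.33 mm^4

5942673583.33 mm^4


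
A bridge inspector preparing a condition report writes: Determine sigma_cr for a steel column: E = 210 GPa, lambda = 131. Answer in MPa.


sigma_cr = pi^2 * E / lambda^2
= 9.8696 * 210000.0 / 131^2
= 9.8696 * 210000.0 / 17161
= 120.7748 MPa

120.7748 MPa


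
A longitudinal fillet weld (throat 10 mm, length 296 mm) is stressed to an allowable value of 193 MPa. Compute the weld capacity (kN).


Strength = throat * length * allowable stress
= 10 * 296 * 193 N
= 571280 N
= 571.28 kN

571.28 kN


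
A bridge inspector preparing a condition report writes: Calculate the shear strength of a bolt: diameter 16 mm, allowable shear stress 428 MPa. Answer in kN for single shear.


A = pi * d^2 / 4 = pi * 16^2 / 4 = 201.0619 mm^2
V = f_v * A / 1000 = 428 * 201.0619 / 1000
= 86.0545 kN

86.0545 kN


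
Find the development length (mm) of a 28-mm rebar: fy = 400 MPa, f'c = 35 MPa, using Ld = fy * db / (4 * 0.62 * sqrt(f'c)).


Ld = (fy * db) / (4 * 0.62 * sqrt(f'c))
= (400 * 28) / (4 * 0.62 * sqrt(35))
= 11200 / 14.6719
= 763.37 mm

763.37 mm


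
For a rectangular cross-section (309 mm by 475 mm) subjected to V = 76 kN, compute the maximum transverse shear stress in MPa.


A = b * h = 309 * 475 = 146775 mm^2
V = 76 kN = 76000.0 N
tau_max = 1.5 * V / A = 1.5 * 76000.0 / 146775
= 0.7767 MPa

0.7767 MPa


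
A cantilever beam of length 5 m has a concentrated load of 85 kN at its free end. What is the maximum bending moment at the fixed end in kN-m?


For a cantilever with a point load at the free end:
M_max = P * L = 85 * 5 = 425 kN-m

425 kN-m


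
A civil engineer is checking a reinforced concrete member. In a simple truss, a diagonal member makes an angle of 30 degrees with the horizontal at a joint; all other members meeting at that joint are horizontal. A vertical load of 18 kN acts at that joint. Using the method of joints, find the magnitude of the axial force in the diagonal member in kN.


At the joint, only the diagonal has a vertical component, so vertical equilibrium gives:
F * sin(30) = 18
F = 18 / sin(30)
= 18 / 0.5
= 36.0 kN

36.0 kN


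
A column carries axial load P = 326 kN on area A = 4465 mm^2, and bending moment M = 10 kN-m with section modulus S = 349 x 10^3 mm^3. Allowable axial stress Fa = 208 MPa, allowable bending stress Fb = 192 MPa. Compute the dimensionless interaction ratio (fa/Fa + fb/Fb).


f_a = P / A = 326000.0 / 4465 = 73.0123 MPa
f_b = M / S = 10000000.0 / 349000.0 = 28.6533 MPa
Ratio = f_a / Fa + f_b / Fb
= 73.0123 / 208 + 28.6533 / 192
= 0.5003 (dimensionless)

0.5003 (dimensionless)


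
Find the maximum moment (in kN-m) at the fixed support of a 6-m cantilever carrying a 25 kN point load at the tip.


For a cantilever with a point load at the free end:
M_max = P * L = 25 * 6 = 150 kN-m

150 kN-m


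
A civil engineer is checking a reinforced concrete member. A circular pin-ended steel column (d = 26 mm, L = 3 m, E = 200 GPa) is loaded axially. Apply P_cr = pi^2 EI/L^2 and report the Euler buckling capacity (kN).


I = pi * d^4 / 64 = 22431.76 mm^4
L = 3000.0 mm
P_cr = pi^2 * E * I / L^2
= 9.8696 * 200000.0 * 22431.76 / 3000.0^2
= 4919.83 N = 4.9198 kN

4.9198 kN


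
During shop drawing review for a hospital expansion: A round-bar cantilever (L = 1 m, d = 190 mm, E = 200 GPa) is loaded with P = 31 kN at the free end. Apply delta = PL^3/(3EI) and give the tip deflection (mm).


I = pi * d^4 / 64 = pi * 190^4 / 64 = 63971171.28 mm^4
L = 1000.0 mm, P = 31000.0 N, E = 200000.0 MPa
delta = P * L^3 / (3 * E * I)
= 31000.0 * 1000.0^3 / (3 * 200000.0 * 63971171.28)
= 0.8077 mm

0.8077 mm


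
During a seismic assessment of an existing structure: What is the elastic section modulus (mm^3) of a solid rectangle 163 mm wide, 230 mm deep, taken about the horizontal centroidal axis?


S = b * h^2 / 6
= 163 * 230^2 / 6
= 163 * 52900 / 6
= 1437116.67 mm^3

1437116.67 mm^3


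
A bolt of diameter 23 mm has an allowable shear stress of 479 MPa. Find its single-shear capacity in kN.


A = pi * d^2 / 4 = pi * 23^2 / 4 = 415.4756 mm^2
V = f_v * A / 1000 = 479 * 415.4756 / 1000
= 199.0128 kN

199.0128 kN


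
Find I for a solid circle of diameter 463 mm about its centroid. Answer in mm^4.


r = d / 2 = 463 / 2 = 231.5 mm
I = pi * r^4 / 4 = pi * 231.5^4 / 4
= 2255765045.89 mm^4

2255765045.89 mm^4


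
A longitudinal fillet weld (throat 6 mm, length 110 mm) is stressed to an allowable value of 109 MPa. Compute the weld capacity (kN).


Strength = throat * length * allowable stress
= 6 * 110 * 109 N
= 71940 N
= 71.94 kN

71.94 kN


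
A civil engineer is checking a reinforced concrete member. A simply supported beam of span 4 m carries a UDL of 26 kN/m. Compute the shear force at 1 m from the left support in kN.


R_A = w * L / 2 = 26 * 4 / 2 = 52.0 kN
V(x) = R_A - w * x = 52.0 - 26 * 1
= 26.0 kN

26.0 kN


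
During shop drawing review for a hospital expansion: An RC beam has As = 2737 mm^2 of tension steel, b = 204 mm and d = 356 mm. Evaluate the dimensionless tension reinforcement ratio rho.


rho = As / (b * d)
= 2737 / (204 * 356)
= 2737 / 72624
= 0.037687 (dimensionless)

0.037687 (dimensionless)


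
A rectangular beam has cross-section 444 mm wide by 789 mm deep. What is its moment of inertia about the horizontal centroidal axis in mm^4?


I = b * h^3 / 12
= 444 * 789^3 / 12
= 444 * 491169069 / 12
= 18173255553.0 mm^4

18173255553.0 mm^4


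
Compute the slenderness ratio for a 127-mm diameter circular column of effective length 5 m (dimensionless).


Radius of gyration r = d / 4 = 127 / 4 = 31.75 mm
L_eff = 5000.0 mm
Slenderness ratio = L / r = 5000.0 / 31.75 = 157.48 (dimensionless)

157.48 (dimensionless)


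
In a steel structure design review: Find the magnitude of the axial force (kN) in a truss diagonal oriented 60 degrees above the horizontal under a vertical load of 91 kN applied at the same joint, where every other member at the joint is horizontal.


At the joint, only the diagonal has a vertical component, so vertical equilibrium gives:
F * sin(60) = 91
F = 91 / sin(60)
= 91 / 0.866025
= 105.08 kN

105.08 kN


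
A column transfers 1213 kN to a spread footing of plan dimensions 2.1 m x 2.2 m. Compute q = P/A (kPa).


A = 2.1 * 2.2 = 4.62 m^2
q = P / A = 1213 / 4.62
= 262.5541 kPa

262.5541 kPa


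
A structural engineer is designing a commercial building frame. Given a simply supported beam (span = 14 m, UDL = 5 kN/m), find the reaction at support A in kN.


Total load = w * L = 5 * 14 = 70 kN
By symmetry, each reaction R = total / 2 = 70 / 2 = 35.0 kN

35.0 kN


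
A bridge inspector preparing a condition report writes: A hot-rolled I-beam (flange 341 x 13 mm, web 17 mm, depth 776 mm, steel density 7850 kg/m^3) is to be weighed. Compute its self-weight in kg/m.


A_flanges = 2 * 341 * 13 = 8866 mm^2
A_web = (776 - 2 * 13) * 17 = 12750 mm^2
A_total = 8866 + 12750 = 21616 mm^2 = 0.021616 m^2
Weight = rho * A = 7850 * 0.021616 = 169.6856 kg/m

169.6856 kg/m


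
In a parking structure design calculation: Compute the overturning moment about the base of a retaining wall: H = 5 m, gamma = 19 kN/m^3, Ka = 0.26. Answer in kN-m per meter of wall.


Pa = 0.5 * Ka * gamma * H^2
= 0.5 * 0.26 * 19 * 5^2
= 61.75 kN/m
Arm = H / 3 = 5 / 3 = 1.6667 m
Mo = Pa * arm = Pa * H / 3 = 61.75 * 5 / 3 = 102.9167 kN-m/m

102.9167 kN-m/m


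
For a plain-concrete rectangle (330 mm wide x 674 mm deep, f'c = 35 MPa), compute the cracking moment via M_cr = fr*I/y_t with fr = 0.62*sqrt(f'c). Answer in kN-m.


fr = 0.62 * sqrt(35) = 0.62 * 5.9161 = 3.668 MPa
I = 330 * 674^3 / 12 = 8420005660.0 mm^4
y_t = 337.0 mm
M_cr = fr * I / y_t = 3.668 * 8420005660.0 / 337.0 N-mm
= 91.6449 kN-m

91.6449 kN-m


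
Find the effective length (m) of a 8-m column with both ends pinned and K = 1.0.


L_eff = K * L
= 1.0 * 8
= 8.0 m

8.0 m


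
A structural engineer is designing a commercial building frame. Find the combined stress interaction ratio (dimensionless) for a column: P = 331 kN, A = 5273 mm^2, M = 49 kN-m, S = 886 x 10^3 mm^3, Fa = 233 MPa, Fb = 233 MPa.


f_a = P / A = 331000.0 / 5273 = 62.7726 MPa
f_b = M / S = 49000000.0 / 886000.0 = 55.3047 MPa
Ratio = f_a / Fa + f_b / Fb
= 62.7726 / 233 + 55.3047 / 233
= 0.5068 (dimensionless)

0.5068 (dimensionless)


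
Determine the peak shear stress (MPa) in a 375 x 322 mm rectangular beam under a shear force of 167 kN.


A = b * h = 375 * 322 = 120750 mm^2
V = 167 kN = 167000.0 N
tau_max = 1.5 * V / A = 1.5 * 167000.0 / 120750
= 2.0745 MPa

2.0745 MPa


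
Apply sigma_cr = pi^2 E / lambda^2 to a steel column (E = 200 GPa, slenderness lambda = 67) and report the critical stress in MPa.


sigma_cr = pi^2 * E / lambda^2
= 9.8696 * 200000.0 / 67^2
= 9.8696 * 200000.0 / 4489
= 439.724 MPa

439.724 MPa


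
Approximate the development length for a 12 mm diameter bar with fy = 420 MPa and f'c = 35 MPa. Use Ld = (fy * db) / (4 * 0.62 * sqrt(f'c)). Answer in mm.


Ld = (fy * db) / (4 * 0.62 * sqrt(f'c))
= (420 * 12) / (4 * 0.62 * sqrt(35))
= 5040 / 14.6719
= 343.51 mm

343.51 mm


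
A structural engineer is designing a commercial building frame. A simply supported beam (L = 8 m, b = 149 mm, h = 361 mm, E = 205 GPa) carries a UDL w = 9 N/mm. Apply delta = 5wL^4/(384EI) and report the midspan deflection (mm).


I = 149 * 361^3 / 12 = 584153022.42 mm^4
L = 8000.0 mm, w = 9 N/mm, E = 205000.0 MPa
delta = 5 * w * L^4 / (384 * E * I)
= 5 * 9 * 8000.0^4 / (384 * 205000.0 * 584153022.42)
= 4.0083 mm

4.0083 mm


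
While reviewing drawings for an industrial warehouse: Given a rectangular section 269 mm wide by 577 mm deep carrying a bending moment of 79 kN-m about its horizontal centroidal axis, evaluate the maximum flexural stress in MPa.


I = b * h^3 / 12 = 269 * 577^3 / 12 = 4306242406.42 mm^4
y = h / 2 = 577 / 2 = 288.5 mm
M = 79 kN-m = 79000000.0 N-mm
sigma = M * y / I = 79000000.0 * 288.5 / 4306242406.42
= 5.29 MPa

5.29 MPa


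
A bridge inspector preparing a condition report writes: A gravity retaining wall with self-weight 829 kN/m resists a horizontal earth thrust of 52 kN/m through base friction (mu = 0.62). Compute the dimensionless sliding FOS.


Resisting force = mu * W = 0.62 * 829 = 513.98 kN/m
FOS = Resisting / Driving = 513.98 / 52
= 9.8842 (dimensionless)

9.8842 (dimensionless)


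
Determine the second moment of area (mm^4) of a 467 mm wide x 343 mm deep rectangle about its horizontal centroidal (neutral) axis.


I = b * h^3 / 12
= 467 * 343^3 / 12
= 467 * 40353607 / 12
= 1570427872.42 mm^4

1570427872.42 mm^4


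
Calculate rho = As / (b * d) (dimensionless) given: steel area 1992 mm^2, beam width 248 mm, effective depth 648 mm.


rho = As / (b * d)
= 1992 / (248 * 648)
= 1992 / 160704
= 0.012395 (dimensionless)

0.012395 (dimensionless)


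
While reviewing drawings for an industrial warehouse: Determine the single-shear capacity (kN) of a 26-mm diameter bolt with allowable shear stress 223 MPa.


A = pi * d^2 / 4 = pi * 26^2 / 4 = 530.9292 mm^2
V = f_v * A / 1000 = 223 * 530.9292 / 1000
= 118.3972 kN

118.3972 kN


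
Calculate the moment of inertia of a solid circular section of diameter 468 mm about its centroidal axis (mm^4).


r = d / 2 = 468 / 2 = 234.0 mm
I = pi * r^4 / 4 = pi * 234.0^4 / 4
= 2354796117.04 mm^4

2354796117.04 mm^4


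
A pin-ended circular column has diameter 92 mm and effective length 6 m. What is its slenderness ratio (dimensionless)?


Radius of gyration r = d / 4 = 92 / 4 = 23.0 mm
L_eff = 6000.0 mm
Slenderness ratio = L / r = 6000.0 / 23.0 = 260.87 (dimensionless)

260.87 (dimensionless)


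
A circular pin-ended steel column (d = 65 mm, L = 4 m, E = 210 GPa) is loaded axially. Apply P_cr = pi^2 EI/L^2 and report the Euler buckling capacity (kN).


I = pi * d^4 / 64 = 876240.51 mm^4
L = 4000.0 mm
P_cr = pi^2 * E * I / L^2
= 9.8696 * 210000.0 * 876240.51 / 4000.0^2
= 113506.93 N = 113.5069 kN

113.5069 kN


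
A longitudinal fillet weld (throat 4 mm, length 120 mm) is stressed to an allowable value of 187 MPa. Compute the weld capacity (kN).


Strength = throat * length * allowable stress
= 4 * 120 * 187 N
= 89760 N
= 89.76 kN

89.76 kN


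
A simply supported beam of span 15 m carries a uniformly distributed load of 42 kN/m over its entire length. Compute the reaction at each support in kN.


Total load = w * L = 42 * 15 = 630 kN
By symmetry, each reaction R = total / 2 = 630 / 2 = 315.0 kN

315.0 kN


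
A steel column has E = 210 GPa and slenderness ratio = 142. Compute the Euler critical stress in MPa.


sigma_cr = pi^2 * E / lambda^2
= 9.8696 * 210000.0 / 142^2
= 9.8696 * 210000.0 / 20164
= 102.788 MPa

102.788 MPa


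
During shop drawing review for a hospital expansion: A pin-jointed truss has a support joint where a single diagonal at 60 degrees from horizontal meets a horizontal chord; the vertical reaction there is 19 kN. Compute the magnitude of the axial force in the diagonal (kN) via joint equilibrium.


At the joint, only the diagonal has a vertical component, so vertical equilibrium gives:
F * sin(60) = 19
F = 19 / sin(60)
= 19 / 0.866025
= 21.94 kN

21.94 kN


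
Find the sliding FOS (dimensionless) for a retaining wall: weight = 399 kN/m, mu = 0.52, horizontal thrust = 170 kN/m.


Resisting force = mu * W = 0.52 * 399 = 207.48 kN/m
FOS = Resisting / Driving = 207.48 / 170
= 1.2205 (dimensionless)

1.2205 (dimensionless)


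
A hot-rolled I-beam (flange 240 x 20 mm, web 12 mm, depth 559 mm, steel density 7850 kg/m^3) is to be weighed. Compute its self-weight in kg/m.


A_flanges = 2 * 240 * 20 = 9600 mm^2
A_web = (559 - 2 * 20) * 12 = 6228 mm^2
A_total = 9600 + 6228 = 15828 mm^2 = 0.015828 m^2
Weight = rho * A = 7850 * 0.015828 = 124.2498 kg/m

124.2498 kg/m


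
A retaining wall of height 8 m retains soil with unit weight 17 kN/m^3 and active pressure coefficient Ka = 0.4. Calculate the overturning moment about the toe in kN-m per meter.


Pa = 0.5 * Ka * gamma * H^2
= 0.5 * 0.4 * 17 * 8^2
= 217.6 kN/m
Arm = H / 3 = 8 / 3 = 2.6667 m
Mo = Pa * arm = Pa * H / 3 = 217.6 * 8 / 3 = 580.2667 kN-m/m

580.2667 kN-m/m


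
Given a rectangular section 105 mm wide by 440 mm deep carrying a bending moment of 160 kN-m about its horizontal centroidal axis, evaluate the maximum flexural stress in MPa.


I = b * h^3 / 12 = 105 * 440^3 / 12 = 745360000.0 mm^4
y = h / 2 = 440 / 2 = 220.0 mm
M = 160 kN-m = 160000000.0 N-mm
sigma = M * y / I = 160000000.0 * 220.0 / 745360000.0
= 47.23 MPa

47.23 MPa


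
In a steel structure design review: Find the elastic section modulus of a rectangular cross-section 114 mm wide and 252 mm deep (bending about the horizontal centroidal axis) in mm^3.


S = b * h^2 / 6
= 114 * 252^2 / 6
= 114 * 63504 / 6
= 1206576.0 mm^3

1206576.0 mm^3


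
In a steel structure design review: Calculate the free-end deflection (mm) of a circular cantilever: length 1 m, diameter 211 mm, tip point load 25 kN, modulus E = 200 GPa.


I = pi * d^4 / 64 = pi * 211^4 / 64 = 97297060.54 mm^4
L = 1000.0 mm, P = 25000.0 N, E = 200000.0 MPa
delta = P * L^3 / (3 * E * I)
= 25000.0 * 1000.0^3 / (3 * 200000.0 * 97297060.54)
= 0.4282 mm

0.4282 mm


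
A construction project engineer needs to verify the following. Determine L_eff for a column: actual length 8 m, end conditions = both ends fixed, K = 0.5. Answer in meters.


L_eff = K * L
= 0.5 * 8
= 4.0 m

4.0 m


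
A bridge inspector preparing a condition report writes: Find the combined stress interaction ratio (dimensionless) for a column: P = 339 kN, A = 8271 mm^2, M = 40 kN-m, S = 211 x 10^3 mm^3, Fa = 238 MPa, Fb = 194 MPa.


f_a = P / A = 339000.0 / 8271 = 40.9866 MPa
f_b = M / S = 40000000.0 / 211000.0 = 189.5735 MPa
Ratio = f_a / Fa + f_b / Fb
= 40.9866 / 238 + 189.5735 / 194
= 1.1494 (dimensionless)

1.1494 (dimensionless)


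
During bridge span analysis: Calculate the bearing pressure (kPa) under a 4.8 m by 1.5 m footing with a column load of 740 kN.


A = 4.8 * 1.5 = 7.2 m^2
q = P / A = 740 / 7.2
= 102.7778 kPa

102.7778 kPa


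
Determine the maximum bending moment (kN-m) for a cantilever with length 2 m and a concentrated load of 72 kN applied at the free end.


For a cantilever with a point load at the free end:
M_max = P * L = 72 * 2 = 144 kN-m

144 kN-m


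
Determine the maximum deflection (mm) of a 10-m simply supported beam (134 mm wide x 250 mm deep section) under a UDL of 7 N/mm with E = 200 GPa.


I = 134 * 250^3 / 12 = 174479166.67 mm^4
L = 10000.0 mm, w = 7 N/mm, E = 200000.0 MPa
delta = 5 * w * L^4 / (384 * E * I)
= 5 * 7 * 10000.0^4 / (384 * 200000.0 * 174479166.67)
= 26.1194 mm

26.1194 mm


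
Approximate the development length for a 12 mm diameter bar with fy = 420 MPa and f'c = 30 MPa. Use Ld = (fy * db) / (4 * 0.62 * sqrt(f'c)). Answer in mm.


Ld = (fy * db) / (4 * 0.62 * sqrt(f'c))
= (420 * 12) / (4 * 0.62 * sqrt(30))
= 5040 / 13.5835
= 371.04 mm

371.04 mm


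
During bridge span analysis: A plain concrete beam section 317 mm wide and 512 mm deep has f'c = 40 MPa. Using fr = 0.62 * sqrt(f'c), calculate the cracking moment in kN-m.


fr = 0.62 * sqrt(40) = 0.62 * 6.3246 = 3.9212 MPa
I = 317 * 512^3 / 12 = 3545584981.33 mm^4
y_t = 256.0 mm
M_cr = fr * I / y_t = 3.9212 * 3545584981.33 / 256.0 N-mm
= 54.3087 kN-m

54.3087 kN-m


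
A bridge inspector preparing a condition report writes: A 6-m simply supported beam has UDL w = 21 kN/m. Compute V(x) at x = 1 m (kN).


R_A = w * L / 2 = 21 * 6 / 2 = 63.0 kN
V(x) = R_A - w * x = 63.0 - 21 * 1
= 42.0 kN

42.0 kN


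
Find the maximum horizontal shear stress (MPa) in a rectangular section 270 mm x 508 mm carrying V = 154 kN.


A = b * h = 270 * 508 = 137160 mm^2
V = 154 kN = 154000.0 N
tau_max = 1.5 * V / A = 1.5 * 154000.0 / 137160
= 1.6842 MPa

1.6842 MPa


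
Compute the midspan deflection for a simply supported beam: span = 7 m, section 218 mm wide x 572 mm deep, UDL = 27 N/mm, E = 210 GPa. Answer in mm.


I = 218 * 572^3 / 12 = 3399878005.33 mm^4
L = 7000.0 mm, w = 27 N/mm, E = 210000.0 MPa
delta = 5 * w * L^4 / (384 * E * I)
= 5 * 27 * 7000.0^4 / (384 * 210000.0 * 3399878005.33)
= 1.1823 mm

1.1823 mm


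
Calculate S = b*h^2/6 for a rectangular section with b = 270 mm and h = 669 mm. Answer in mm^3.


S = b * h^2 / 6
= 270 * 669^2 / 6
= 270 * 447561 / 6
= 20140245.0 mm^3

20140245.0 mm^3


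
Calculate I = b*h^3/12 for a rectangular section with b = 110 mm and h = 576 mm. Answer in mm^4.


I = b * h^3 / 12
= 110 * 576^3 / 12
= 110 * 191102976 / 12
= 1751777280.0 mm^4

1751777280.0 mm^4


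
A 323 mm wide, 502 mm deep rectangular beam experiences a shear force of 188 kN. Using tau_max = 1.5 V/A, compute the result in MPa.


A = b * h = 323 * 502 = 162146 mm^2
V = 188 kN = 188000.0 N
tau_max = 1.5 * V / A = 1.5 * 188000.0 / 162146
= 1.7392 MPa

1.7392 MPa


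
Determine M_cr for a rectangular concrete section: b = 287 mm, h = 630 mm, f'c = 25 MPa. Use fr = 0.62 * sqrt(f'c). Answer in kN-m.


fr = 0.62 * sqrt(25) = 0.62 * 5.0 = 3.1 MPa
I = 287 * 630^3 / 12 = 5980290750.0 mm^4
y_t = 315.0 mm
M_cr = fr * I / y_t = 3.1 * 5980290750.0 / 315.0 N-mm
= 58.8537 kN-m

58.8537 kN-m


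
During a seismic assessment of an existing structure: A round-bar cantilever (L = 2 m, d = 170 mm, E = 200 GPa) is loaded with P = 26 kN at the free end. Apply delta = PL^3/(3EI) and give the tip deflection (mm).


I = pi * d^4 / 64 = pi * 170^4 / 64 = 40998275.0 mm^4
L = 2000.0 mm, P = 26000.0 N, E = 200000.0 MPa
delta = P * L^3 / (3 * E * I)
= 26000.0 * 2000.0^3 / (3 * 200000.0 * 40998275.0)
= 8.4556 mm

8.4556 mm


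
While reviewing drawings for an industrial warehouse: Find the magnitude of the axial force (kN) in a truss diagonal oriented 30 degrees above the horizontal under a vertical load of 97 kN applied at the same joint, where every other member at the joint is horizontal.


At the joint, only the diagonal has a vertical component, so vertical equilibrium gives:
F * sin(30) = 97
F = 97 / sin(30)
= 97 / 0.5
= 194.0 kN

194.0 kN


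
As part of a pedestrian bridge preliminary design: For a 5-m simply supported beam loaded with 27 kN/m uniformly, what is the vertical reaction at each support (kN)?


Total load = w * L = 27 * 5 = 135 kN
By symmetry, each reaction R = total / 2 = 135 / 2 = 67.5 kN

67.5 kN


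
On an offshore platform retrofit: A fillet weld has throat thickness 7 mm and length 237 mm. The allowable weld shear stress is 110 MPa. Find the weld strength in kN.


Strength = throat * length * allowable stress
= 7 * 237 * 110 N
= 182490 N
= 182.49 kN

182.49 kN


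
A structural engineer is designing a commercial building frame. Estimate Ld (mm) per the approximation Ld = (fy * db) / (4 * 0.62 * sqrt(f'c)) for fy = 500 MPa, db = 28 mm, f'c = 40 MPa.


Ld = (fy * db) / (4 * 0.62 * sqrt(f'c))
= (500 * 28) / (4 * 0.62 * sqrt(40))
= 14000 / 15.6849
= 892.58 mm

892.58 mm


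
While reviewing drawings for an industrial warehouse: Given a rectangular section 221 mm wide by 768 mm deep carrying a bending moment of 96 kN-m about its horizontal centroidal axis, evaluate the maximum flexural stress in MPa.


I = b * h^3 / 12 = 221 * 768^3 / 12 = 8342470656.0 mm^4
y = h / 2 = 768 / 2 = 384.0 mm
M = 96 kN-m = 96000000.0 N-mm
sigma = M * y / I = 96000000.0 * 384.0 / 8342470656.0
= 4.42 MPa

4.42 MPa


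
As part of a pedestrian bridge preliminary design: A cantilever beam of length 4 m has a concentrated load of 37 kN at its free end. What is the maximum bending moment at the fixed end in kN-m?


For a cantilever with a point load at the free end:
M_max = P * L = 37 * 4 = 148 kN-m

148 kN-m


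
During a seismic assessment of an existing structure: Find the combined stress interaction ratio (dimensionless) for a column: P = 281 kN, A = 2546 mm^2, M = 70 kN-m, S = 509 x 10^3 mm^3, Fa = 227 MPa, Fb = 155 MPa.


f_a = P / A = 281000.0 / 2546 = 110.3692 MPa
f_b = M / S = 70000000.0 / 509000.0 = 137.5246 MPa
Ratio = f_a / Fa + f_b / Fb
= 110.3692 / 227 + 137.5246 / 155
= 1.3735 (dimensionless)

1.3735 (dimensionless)


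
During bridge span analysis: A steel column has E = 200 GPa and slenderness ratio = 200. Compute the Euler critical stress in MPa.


sigma_cr = pi^2 * E / lambda^2
= 9.8696 * 200000.0 / 200^2
= 9.8696 * 200000.0 / 40000
= 49.348 MPa

49.348 MPa


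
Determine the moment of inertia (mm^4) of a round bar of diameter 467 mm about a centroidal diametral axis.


r = d / 2 = 467 / 2 = 233.5 mm
I = pi * r^4 / 4 = pi * 233.5^4 / 4
= 2334734070.55 mm^4

2334734070.55 mm^4


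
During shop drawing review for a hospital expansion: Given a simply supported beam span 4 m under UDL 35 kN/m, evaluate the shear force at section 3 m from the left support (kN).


R_A = w * L / 2 = 35 * 4 / 2 = 70.0 kN
V(x) = R_A - w * x = 70.0 - 35 * 3
= -35.0 kN

-35.0 kN


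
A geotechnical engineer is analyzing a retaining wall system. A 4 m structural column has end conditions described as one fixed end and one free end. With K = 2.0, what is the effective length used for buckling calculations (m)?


L_eff = K * L
= 2.0 * 4
= 8.0 m

8.0 m


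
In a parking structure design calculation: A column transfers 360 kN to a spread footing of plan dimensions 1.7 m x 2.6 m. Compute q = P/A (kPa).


A = 1.7 * 2.6 = 4.42 m^2
q = P / A = 360 / 4.42
= 81.448 kPa

81.448 kPa


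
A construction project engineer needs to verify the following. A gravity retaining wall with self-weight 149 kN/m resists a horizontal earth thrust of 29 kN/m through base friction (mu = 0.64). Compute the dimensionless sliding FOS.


Resisting force = mu * W = 0.64 * 149 = 95.36 kN/m
FOS = Resisting / Driving = 95.36 / 29
= 3.2883 (dimensionless)

3.2883 (dimensionless)


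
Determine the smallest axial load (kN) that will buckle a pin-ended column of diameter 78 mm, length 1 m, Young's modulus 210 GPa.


I = pi * d^4 / 64 = 1816972.31 mm^4
L = 1000.0 mm
P_cr = pi^2 * E * I / L^2
= 9.8696 * 210000.0 * 1816972.31 / 1000.0^2
= 3765887.57 N = 3765.8876 kN

3765.8876 kN


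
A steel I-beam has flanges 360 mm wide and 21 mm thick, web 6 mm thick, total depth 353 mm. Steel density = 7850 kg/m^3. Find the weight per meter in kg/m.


A_flanges = 2 * 360 * 21 = 15120 mm^2
A_web = (353 - 2 * 21) * 6 = 1866 mm^2
A_total = 15120 + 1866 = 16986 mm^2 = 0.016986 m^2
Weight = rho * A = 7850 * 0.016986 = 133.3401 kg/m

133.3401 kg/m


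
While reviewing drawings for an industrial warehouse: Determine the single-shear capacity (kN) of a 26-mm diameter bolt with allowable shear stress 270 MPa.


A = pi * d^2 / 4 = pi * 26^2 / 4 = 530.9292 mm^2
V = f_v * A / 1000 = 270 * 530.9292 / 1000
= 143.3509 kN

143.3509 kN


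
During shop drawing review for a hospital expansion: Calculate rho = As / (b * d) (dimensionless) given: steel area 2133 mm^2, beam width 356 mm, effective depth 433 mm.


rho = As / (b * d)
= 2133 / (356 * 433)
= 2133 / 154148
= 0.013837 (dimensionless)

0.013837 (dimensionless)


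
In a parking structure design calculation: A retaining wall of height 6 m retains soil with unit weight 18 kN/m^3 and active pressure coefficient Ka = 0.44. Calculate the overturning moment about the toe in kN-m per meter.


Pa = 0.5 * Ka * gamma * H^2
= 0.5 * 0.44 * 18 * 6^2
= 142.56 kN/m
Arm = H / 3 = 6 / 3 = 2.0 m
Mo = Pa * arm = Pa * H / 3 = 142.56 * 6 / 3 = 285.12 kN-m/m

285.12 kN-m/m


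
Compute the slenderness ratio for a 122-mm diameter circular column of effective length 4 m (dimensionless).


Radius of gyration r = d / 4 = 122 / 4 = 30.5 mm
L_eff = 4000.0 mm
Slenderness ratio = L / r = 4000.0 / 30.5 = 131.15 (dimensionless)

131.15 (dimensionless)


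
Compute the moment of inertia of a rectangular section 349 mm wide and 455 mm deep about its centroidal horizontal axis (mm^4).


I = b * h^3 / 12
= 349 * 455^3 / 12
= 349 * 94196375 / 12
= 2739544572.92 mm^4

2739544572.92 mm^4


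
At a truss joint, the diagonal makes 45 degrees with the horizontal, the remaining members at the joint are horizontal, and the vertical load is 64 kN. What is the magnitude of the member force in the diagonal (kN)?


At the joint, only the diagonal has a vertical component, so vertical equilibrium gives:
F * sin(45) = 64
F = 64 / sin(45)
= 64 / 0.707107
= 90.51 kN

90.51 kN


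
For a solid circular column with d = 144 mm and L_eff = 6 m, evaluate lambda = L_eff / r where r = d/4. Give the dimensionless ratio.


Radius of gyration r = d / 4 = 144 / 4 = 36.0 mm
L_eff = 6000.0 mm
Slenderness ratio = L / r = 6000.0 / 36.0 = 166.67 (dimensionless)

166.67 (dimensionless)


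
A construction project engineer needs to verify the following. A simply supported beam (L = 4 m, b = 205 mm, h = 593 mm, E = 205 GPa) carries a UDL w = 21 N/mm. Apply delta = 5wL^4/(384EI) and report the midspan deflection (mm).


I = 205 * 593^3 / 12 = 3562350890.42 mm^4
L = 4000.0 mm, w = 21 N/mm, E = 205000.0 MPa
delta = 5 * w * L^4 / (384 * E * I)
= 5 * 21 * 4000.0^4 / (384 * 205000.0 * 3562350890.42)
= 0.0959 mm

0.0959 mm


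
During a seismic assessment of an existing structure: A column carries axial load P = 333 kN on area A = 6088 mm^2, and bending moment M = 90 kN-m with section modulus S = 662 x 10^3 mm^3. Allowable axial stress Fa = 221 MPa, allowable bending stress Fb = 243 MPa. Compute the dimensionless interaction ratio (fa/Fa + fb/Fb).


f_a = P / A = 333000.0 / 6088 = 54.6978 MPa
f_b = M / S = 90000000.0 / 662000.0 = 135.9517 MPa
Ratio = f_a / Fa + f_b / Fb
= 54.6978 / 221 + 135.9517 / 243
= 0.807 (dimensionless)

0.807 (dimensionless)


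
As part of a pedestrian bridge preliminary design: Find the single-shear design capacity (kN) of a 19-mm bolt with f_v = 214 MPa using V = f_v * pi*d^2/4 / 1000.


A = pi * d^2 / 4 = pi * 19^2 / 4 = 283.5287 mm^2
V = f_v * A / 1000 = 214 * 283.5287 / 1000
= 60.6751 kN

60.6751 kN


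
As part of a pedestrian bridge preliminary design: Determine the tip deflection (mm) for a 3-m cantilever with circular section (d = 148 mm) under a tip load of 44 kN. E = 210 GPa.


I = pi * d^4 / 64 = pi * 148^4 / 64 = 23551401.72 mm^4
L = 3000.0 mm, P = 44000.0 N, E = 210000.0 MPa
delta = P * L^3 / (3 * E * I)
= 44000.0 * 3000.0^3 / (3 * 210000.0 * 23551401.72)
= 80.068 mm

80.068 mm


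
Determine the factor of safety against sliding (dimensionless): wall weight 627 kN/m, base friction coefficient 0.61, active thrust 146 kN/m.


Resisting force = mu * W = 0.61 * 627 = 382.47 kN/m
FOS = Resisting / Driving = 382.47 / 146
= 2.6197 (dimensionless)

2.6197 (dimensionless)


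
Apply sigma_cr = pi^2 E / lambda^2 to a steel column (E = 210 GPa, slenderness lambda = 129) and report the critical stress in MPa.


sigma_cr = pi^2 * E / lambda^2
= 9.8696 * 210000.0 / 129^2
= 9.8696 * 210000.0 / 16641
= 124.5488 MPa

124.5488 MPa


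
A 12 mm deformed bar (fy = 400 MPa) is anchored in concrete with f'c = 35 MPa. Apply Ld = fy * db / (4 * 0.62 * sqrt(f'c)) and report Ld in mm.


Ld = (fy * db) / (4 * 0.62 * sqrt(f'c))
= (400 * 12) / (4 * 0.62 * sqrt(35))
= 4800 / 14.6719
= 327.16 mm

327.16 mm


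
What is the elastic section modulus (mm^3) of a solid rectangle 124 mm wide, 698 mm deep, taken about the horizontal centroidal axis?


S = b * h^2 / 6
= 124 * 698^2 / 6
= 124 * 487204 / 6
= 10068882.67 mm^3

10068882.67 mm^3


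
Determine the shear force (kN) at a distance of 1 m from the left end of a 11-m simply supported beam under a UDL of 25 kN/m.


R_A = w * L / 2 = 25 * 11 / 2 = 137.5 kN
V(x) = R_A - w * x = 137.5 - 25 * 1
= 112.5 kN

112.5 kN


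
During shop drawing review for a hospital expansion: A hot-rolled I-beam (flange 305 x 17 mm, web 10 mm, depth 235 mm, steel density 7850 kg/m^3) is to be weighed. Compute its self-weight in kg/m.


A_flanges = 2 * 305 * 17 = 10370 mm^2
A_web = (235 - 2 * 17) * 10 = 2010 mm^2
A_total = 10370 + 2010 = 12380 mm^2 = 0.012380 m^2
Weight = rho * A = 7850 * 0.012380 = 97.183 kg/m

97.183 kg/m


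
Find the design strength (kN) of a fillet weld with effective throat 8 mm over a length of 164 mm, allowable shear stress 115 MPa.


Strength = throat * length * allowable stress
= 8 * 164 * 115 N
= 150880 N
= 150.88 kN

150.88 kN


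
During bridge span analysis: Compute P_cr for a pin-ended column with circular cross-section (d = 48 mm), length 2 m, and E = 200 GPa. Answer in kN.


I = pi * d^4 / 64 = 260576.26 mm^4
L = 2000.0 mm
P_cr = pi^2 * E * I / L^2
= 9.8696 * 200000.0 * 260576.26 / 2000.0^2
= 128589.23 N = 128.5892 kN

128.5892 kN
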